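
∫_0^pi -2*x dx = -pi^2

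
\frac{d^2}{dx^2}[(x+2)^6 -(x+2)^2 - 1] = 30*x^4 + 240*x^3 + 720*x^2 + 960*x + 478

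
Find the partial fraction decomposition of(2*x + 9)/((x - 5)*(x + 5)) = 1/(10*(x + 5)) + 19/(10*(x - 5))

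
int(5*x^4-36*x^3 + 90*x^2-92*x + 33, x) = x^5 - 9*x^4 + 30*x^3 - 46*x^2 + 33*x + C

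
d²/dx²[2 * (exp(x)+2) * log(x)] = (2*x^2*exp(x)*log(x) + 4*x*exp(x) - 2*exp(x) - 4)/x^2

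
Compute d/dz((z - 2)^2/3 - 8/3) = 2*z/3 - 4/3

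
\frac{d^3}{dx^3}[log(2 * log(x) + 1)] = (16*log(x)^2 + 40*log(x) + 32)/(8*x^3*log(x)^3 + 12*x^3*log(x)^2 + 6*x^3*log(x) + x^3)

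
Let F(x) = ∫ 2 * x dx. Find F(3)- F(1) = 8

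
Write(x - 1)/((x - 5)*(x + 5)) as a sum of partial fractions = 3/(5*(x + 5)) + 2/(5*(x - 5))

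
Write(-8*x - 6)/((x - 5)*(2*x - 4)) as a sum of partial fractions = 11/(3*(x - 2)) - 23/(3*(x - 5))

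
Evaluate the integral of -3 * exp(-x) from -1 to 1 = -3*E + 3*exp(-1)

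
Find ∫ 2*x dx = x^2 + C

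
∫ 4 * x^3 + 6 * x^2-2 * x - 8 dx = x^4 + 2*x^3 - x^2 - 8*x + C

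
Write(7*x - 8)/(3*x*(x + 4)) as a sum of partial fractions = 3/(x + 4) - 2/(3*x)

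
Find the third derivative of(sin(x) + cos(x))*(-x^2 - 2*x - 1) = sqrt(2)*x^2*cos(x + pi/4) + 4*x*sin(x) + 8*x*cos(x) + 11*sin(x) + cos(x)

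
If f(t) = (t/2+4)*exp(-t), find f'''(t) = (-t - 5)*exp(-t)/2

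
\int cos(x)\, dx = sin(x) + C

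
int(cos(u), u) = sin(u) + C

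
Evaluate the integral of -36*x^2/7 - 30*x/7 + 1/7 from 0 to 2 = -22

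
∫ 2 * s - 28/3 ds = s^2 - 28*s/3 + C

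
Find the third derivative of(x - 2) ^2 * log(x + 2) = (2*x^2 + 16*x + 56)/(x^3 + 6*x^2 + 12*x + 8)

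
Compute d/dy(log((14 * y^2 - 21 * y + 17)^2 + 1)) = (784*y^3 - 1764*y^2 + 1834*y - 714)/(196*y^4 - 588*y^3 + 917*y^2 - 714*y + 290)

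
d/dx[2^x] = 2^x*log(2)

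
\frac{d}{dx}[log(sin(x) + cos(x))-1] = 1/tan(x + pi/4)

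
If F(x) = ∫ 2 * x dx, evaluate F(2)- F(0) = 4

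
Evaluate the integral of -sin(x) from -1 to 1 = 0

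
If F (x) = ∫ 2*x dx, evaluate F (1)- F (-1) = 0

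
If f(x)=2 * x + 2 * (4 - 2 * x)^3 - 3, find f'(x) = -48*x^2 + 192*x - 190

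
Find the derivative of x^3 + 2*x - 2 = 3*x^2 + 2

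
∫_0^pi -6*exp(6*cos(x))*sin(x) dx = -exp(6) + exp(-6)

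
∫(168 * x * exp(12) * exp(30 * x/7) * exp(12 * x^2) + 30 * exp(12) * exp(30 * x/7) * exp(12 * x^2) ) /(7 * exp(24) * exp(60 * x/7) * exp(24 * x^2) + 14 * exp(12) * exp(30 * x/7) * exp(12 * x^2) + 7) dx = exp(12*x^2 + 30*x/7 + 12)/(exp(12*x^2 + 30*x/7 + 12) + 1) + C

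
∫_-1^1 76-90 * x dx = 152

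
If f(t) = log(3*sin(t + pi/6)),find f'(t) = 1/tan(t + pi/6)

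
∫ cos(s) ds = sin(s) + C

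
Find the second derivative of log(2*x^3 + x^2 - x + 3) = (-12*x^4 - 8*x^3 - 2*x^2 + 38*x + 5)/(4*x^6 + 4*x^5 - 3*x^4 + 10*x^3 + 7*x^2 - 6*x + 9)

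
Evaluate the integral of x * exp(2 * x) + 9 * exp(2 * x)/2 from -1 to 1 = -3*exp(-2)/2 + 5*exp(2)/2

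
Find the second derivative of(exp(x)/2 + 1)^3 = 9*exp(3*x)/8 + 3*exp(2*x) + 3*exp(x)/2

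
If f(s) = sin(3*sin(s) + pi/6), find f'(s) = 3*cos(s)*cos(3*sin(s) + pi/6)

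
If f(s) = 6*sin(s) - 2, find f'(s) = 6*cos(s)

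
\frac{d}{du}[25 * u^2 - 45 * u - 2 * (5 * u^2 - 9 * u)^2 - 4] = -200*u^3 + 540*u^2 - 274*u - 45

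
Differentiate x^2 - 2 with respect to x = 2*x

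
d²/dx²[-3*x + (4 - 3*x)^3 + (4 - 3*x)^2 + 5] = 234 - 162*x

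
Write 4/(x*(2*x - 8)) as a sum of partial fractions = 1/(2*(x - 4)) - 1/(2*x)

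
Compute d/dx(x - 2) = 1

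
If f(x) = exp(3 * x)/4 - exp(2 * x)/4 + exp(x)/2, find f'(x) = 3*exp(3*x)/4 - exp(2*x)/2 + exp(x)/2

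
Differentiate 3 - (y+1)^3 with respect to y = -3*y^2 - 6*y - 3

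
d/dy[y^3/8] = 3*y^2/8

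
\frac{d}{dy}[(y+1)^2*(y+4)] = 3*y^2 + 12*y + 9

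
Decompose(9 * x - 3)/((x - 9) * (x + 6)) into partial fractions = 19/(5*(x + 6)) + 26/(5*(x - 9))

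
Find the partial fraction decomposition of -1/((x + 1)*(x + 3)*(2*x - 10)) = -1/(32*(x + 3)) + 1/(24*(x + 1)) - 1/(96*(x - 5))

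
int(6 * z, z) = 3*z^2 + C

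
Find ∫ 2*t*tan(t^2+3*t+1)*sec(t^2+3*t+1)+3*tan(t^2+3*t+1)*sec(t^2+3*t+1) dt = sec(t^2 + 3*t + 1) + C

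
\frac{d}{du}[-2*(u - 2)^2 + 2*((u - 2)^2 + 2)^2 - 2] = 8*u^3 - 48*u^2 + 108*u - 88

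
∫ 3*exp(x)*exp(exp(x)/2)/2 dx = 3*exp(exp(x)/2) + C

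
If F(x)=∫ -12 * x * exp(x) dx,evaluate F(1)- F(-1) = -24*exp(-1)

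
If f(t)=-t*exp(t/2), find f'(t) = -t*exp(t/2)/2 - exp(t/2)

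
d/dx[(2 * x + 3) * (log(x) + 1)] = (2*x*log(x) + 4*x + 3)/x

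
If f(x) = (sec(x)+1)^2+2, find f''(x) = 6*tan(x)^4 + 8*tan(x)^2 + 2 - 2/cos(x) + 4/cos(x)^3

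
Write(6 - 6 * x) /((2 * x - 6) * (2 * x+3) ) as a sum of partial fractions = -5/(3*(2*x + 3)) - 2/(3*(x - 3))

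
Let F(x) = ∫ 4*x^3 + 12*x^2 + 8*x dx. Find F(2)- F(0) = 64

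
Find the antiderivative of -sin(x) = cos(x) + C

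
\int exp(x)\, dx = exp(x) + C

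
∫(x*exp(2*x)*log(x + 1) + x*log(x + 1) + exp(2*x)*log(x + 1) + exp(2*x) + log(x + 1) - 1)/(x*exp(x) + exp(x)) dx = 2*log(x + 1)*sinh(x) + C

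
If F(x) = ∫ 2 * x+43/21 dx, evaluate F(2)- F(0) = 170/21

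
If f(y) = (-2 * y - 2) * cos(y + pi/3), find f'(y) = 2*y*sin(y + pi/3) + 2*sqrt(2)*sin(y + pi/12)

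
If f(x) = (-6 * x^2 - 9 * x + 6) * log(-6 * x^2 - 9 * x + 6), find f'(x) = -12*x*log(-2*x^2 - 3*x + 2) - 12*x*log(3) - 12*x - 9*log(-2*x^2 - 3*x + 2) - 9*log(3) - 9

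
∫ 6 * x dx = 3*x^2 + C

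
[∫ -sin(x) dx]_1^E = cos(E) - cos(1)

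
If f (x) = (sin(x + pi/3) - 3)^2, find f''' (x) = 6*cos(x + pi/3) - 4*cos(2*x + pi/6)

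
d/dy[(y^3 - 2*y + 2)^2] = 6*y^5 - 16*y^3 + 12*y^2 + 8*y - 8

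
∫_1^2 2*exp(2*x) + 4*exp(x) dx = -(2 + E)^2 + (2 + exp(2))^2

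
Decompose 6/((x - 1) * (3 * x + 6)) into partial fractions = -2/(3*(x + 2)) + 2/(3*(x - 1))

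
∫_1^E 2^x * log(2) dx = -2 + 2^E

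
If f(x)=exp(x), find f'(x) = exp(x)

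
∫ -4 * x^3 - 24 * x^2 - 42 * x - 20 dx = -x^4 - 8*x^3 - 21*x^2 - 20*x + C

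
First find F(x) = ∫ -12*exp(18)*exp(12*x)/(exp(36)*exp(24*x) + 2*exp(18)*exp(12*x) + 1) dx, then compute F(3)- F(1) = -exp(-30)/(exp(-30) + 1) + exp(-54)/(exp(-54) + 1)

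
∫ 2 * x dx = x^2 + C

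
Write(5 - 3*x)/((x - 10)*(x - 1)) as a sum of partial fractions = -2/(9*(x - 1)) - 25/(9*(x - 10))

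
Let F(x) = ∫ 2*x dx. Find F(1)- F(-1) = 0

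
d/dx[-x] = -1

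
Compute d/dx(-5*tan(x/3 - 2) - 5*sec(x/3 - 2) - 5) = -5*tan(x/3 - 2)^2/3 - 5*tan(x/3 - 2)*sec(x/3 - 2)/3 - 5/3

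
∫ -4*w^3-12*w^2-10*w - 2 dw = -w^4 - 4*w^3 - 5*w^2 - 2*w + C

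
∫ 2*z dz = z^2 + C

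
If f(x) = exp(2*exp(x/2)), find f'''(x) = exp(x/2 + 2*exp(x/2))/4 + 3*exp(x + 2*exp(x/2))/2 + exp(3*x/2 + 2*exp(x/2))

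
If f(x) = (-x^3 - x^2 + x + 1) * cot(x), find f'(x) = x^3/sin(x)^2 - 3*x^2/tan(x) + x^2/sin(x)^2 - 2*x/tan(x) - x/sin(x)^2 + 1/tan(x) - 1/sin(x)^2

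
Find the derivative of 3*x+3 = 3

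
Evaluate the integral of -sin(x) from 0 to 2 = -1 + cos(2)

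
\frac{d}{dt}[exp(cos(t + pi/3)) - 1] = -exp(cos(t + pi/3))*sin(t + pi/3)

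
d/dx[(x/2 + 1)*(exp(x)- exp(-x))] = (x*exp(2*x) + x + 3*exp(2*x) + 1)*exp(-x)/2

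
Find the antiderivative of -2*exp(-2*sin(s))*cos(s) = exp(-2*sin(s)) + C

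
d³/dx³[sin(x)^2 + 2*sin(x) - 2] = -2*(4*sin(x) + 1)*cos(x)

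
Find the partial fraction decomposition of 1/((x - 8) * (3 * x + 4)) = -3/(28*(3*x + 4)) + 1/(28*(x - 8))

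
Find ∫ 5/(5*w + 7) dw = log(5*w + 7) + C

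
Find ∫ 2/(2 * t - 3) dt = log(4*t - 6) + C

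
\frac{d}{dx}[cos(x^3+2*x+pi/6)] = -(3*x^2 + 2)*sin(x^3 + 2*x + pi/6)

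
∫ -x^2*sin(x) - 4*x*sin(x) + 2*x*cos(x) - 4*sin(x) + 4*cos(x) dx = (x + 2)^2*cos(x) + C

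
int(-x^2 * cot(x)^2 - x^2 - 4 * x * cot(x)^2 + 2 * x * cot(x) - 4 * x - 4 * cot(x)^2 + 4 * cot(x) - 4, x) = (x + 2)^2*cot(x) + C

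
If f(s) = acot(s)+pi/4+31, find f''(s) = 2*s/(s^4 + 2*s^2 + 1)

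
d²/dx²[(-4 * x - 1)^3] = -384*x - 96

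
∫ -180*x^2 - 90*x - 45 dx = -60*x^3 - 45*x^2 - 45*x + C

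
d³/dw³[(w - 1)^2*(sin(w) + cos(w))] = w^2*sin(w) - w^2*cos(w) - 8*w*sin(w) - 4*w*cos(w) + sin(w) + 11*cos(w)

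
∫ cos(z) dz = sin(z) + C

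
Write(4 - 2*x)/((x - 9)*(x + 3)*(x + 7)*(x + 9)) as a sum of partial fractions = -11/(108*(x + 9)) + 9/(64*(x + 7)) - 5/(144*(x + 3)) - 7/(1728*(x - 9))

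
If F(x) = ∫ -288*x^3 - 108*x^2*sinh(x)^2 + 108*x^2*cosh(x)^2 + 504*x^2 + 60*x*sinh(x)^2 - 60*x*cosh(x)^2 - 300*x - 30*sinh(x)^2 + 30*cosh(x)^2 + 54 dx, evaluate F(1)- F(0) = 36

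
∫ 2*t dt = t^2 + C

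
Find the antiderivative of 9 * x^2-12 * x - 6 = 3*x^3 - 6*x^2 - 6*x + C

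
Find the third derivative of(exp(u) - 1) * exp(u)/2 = 4*exp(2*u) - exp(u)/2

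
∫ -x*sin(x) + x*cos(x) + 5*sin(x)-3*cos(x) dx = sqrt(2)*(x - 4)*sin(x + pi/4) + C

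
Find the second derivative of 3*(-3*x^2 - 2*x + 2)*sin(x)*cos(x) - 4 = 18*x^2*sin(2*x) + 12*x*sin(2*x) - 36*x*cos(2*x) - 21*sin(2*x) - 12*cos(2*x)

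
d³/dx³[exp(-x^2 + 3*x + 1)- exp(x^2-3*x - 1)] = (-8*x^3*exp(-2*x^2 + 6*x + 2) - 8*x^3 + 36*x^2*exp(-2*x^2 + 6*x + 2) + 36*x^2 - 42*x*exp(-2*x^2 + 6*x + 2) - 66*x + 9*exp(-2*x^2 + 6*x + 2) + 45)*exp(x^2 - 3*x - 1)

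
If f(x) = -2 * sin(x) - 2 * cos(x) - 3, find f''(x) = 2*sin(x) + 2*cos(x)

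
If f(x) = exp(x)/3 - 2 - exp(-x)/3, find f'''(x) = (exp(2*x) + 1)*exp(-x)/3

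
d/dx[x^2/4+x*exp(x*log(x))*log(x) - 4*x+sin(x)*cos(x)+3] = x*exp(x*log(x))*log(x)^2 + x*exp(x*log(x))*log(x) + x/2 + exp(x*log(x))*log(x) + exp(x*log(x)) + cos(2*x) - 4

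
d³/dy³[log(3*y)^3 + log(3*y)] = (6*log(y)^2 - 18*log(y) + 12*log(3)*log(y) - 18*log(3) + 6*log(3)^2 + 8)/y^3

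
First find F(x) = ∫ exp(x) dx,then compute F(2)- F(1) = -E + exp(2)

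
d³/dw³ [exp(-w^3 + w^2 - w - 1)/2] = (-27*w^6 + 54*w^5 - 63*w^4 + 98*w^3 - 75*w^2 + 36*w - 13)*exp(-w^3 + w^2 - w - 1)/2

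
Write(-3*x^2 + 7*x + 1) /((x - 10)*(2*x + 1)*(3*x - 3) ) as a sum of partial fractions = -13/(189*(2*x + 1)) - 5/(81*(x - 1)) - 229/(567*(x - 10))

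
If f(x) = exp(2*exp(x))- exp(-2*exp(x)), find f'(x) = (2*exp(x) + 2*exp(x + 4*exp(x)))*exp(-2*exp(x))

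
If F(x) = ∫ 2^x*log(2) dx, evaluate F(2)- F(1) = 2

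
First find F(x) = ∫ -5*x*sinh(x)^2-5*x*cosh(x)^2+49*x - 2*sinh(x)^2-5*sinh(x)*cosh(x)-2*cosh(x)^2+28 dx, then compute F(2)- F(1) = -6*sinh(4) + 7*sinh(2)/2 + 203/2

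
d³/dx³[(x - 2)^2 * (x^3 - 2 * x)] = 60*x^2 - 96*x + 12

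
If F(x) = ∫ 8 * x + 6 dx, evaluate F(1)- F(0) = 10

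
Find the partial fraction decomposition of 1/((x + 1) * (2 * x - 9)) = 2/(11*(2*x - 9)) - 1/(11*(x + 1))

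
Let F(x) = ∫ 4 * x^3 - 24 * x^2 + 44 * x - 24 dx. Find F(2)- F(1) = 1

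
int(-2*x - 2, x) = -x^2 - 2*x + C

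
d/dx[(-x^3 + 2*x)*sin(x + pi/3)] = -x^3*cos(x + pi/3) - 3*x^2*sin(x + pi/3) + 2*x*cos(x + pi/3) + 2*sin(x + pi/3)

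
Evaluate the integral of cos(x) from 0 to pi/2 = 1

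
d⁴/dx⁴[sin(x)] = sin(x)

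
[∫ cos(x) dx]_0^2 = sin(2)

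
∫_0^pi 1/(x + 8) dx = -log(4) + log(pi/2 + 4)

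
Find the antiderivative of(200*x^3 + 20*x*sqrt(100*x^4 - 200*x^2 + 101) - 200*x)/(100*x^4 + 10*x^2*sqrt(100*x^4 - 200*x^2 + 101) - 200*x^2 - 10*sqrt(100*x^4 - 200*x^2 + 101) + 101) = log(10*x^2 + sqrt(100*x^4 - 200*x^2 + 101) - 10) + C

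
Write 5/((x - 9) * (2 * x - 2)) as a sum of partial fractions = -5/(16*(x - 1)) + 5/(16*(x - 9))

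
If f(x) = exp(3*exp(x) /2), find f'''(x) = 3*exp(x + 3*exp(x)/2)/2 + 27*exp(2*x + 3*exp(x)/2)/4 + 27*exp(3*x + 3*exp(x)/2)/8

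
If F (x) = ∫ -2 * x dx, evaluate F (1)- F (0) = -1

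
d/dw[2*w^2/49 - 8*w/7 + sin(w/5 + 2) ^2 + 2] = 4*w/49 + sin(2*w/5 + 4)/5 - 8/7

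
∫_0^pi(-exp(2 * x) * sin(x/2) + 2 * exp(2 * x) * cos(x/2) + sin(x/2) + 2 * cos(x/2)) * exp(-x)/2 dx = 0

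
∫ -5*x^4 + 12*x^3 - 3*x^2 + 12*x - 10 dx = -x^5 + 3*x^4 - x^3 + 6*x^2 - 10*x + C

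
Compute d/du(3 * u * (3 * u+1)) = 18*u + 3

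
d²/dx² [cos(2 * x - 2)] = -4*cos(2*x - 2)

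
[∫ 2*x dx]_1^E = -1 + exp(2)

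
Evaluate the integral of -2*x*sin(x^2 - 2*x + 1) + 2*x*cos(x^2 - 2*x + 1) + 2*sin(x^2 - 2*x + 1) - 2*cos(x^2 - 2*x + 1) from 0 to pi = sqrt(2)*(-sin(pi/4 + 1) + sin(pi/4 + 1 + pi^2))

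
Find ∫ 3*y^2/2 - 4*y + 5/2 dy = y^3/2 - 2*y^2 + 5*y/2 + C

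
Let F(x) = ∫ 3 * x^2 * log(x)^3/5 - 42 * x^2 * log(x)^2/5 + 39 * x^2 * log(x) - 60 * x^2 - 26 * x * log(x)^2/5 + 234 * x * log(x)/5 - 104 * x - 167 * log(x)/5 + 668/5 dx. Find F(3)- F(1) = -5*(-11 + 3*log(3))^2 + (-11 + 3*log(3))^3/5 - 9*log(3) + 176/5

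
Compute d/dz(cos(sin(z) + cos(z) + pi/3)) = -sqrt(2)*sin(sqrt(2)*sin(z + pi/4) + pi/3)*cos(z + pi/4)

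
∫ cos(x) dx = sin(x) + C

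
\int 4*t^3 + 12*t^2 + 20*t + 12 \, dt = t^4 + 4*t^3 + 10*t^2 + 12*t + C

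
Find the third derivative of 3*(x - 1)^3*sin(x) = -3*x^3*cos(x) - 27*x^2*sin(x) + 9*x^2*cos(x) + 54*x*sin(x) + 45*x*cos(x) - 9*sin(x) - 51*cos(x)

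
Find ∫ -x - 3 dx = -x^2/2 - 3*x + C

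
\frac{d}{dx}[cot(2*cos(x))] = 2*sin(x)/sin(2*cos(x))^2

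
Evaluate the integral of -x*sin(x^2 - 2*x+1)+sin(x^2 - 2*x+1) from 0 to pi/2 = -cos(1)/2 - cos(1 + pi^2/4)/2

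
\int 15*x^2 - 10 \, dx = 5*x^3 - 10*x + C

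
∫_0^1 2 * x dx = 1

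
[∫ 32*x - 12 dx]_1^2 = 36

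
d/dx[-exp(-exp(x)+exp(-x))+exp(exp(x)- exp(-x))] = (exp(2*x) + exp(2*exp(x) - 2*exp(-x)) + exp(2*x + 2*exp(x) - 2*exp(-x)) + 1)*exp(-x - exp(x) + exp(-x))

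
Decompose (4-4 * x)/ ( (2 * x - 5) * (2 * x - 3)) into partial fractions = 1/(2*x - 3) - 3/(2*x - 5)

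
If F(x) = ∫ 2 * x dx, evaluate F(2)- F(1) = 3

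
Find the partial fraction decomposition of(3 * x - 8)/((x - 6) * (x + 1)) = 11/(7*(x + 1)) + 10/(7*(x - 6))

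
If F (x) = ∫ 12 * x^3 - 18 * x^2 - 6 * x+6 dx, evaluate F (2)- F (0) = 0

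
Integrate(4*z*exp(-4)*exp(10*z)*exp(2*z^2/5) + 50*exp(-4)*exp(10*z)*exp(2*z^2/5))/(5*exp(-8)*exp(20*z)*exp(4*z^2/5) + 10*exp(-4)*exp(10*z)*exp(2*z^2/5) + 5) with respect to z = exp(2*z^2/5 + 10*z - 4)/(exp(2*z^2/5 + 10*z - 4) + 1) + C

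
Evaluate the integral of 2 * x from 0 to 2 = 4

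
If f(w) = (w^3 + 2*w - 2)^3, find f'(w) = 9*w^8 + 42*w^6 - 36*w^5 + 60*w^4 - 96*w^3 + 60*w^2 - 48*w + 24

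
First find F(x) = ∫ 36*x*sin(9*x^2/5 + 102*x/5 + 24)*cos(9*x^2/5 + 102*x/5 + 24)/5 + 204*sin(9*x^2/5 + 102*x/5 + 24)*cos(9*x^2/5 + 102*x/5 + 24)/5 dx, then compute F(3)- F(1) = cos(462/5)/2 - cos(1014/5)/2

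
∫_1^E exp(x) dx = -E + exp(E)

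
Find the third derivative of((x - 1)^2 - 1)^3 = 120*x^3 - 360*x^2 + 288*x - 48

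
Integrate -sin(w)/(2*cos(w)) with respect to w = log(2*cos(w))/2 + C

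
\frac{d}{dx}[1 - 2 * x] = -2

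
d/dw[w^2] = 2*w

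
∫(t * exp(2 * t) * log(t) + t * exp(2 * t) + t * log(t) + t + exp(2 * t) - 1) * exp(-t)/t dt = 2*(log(t) + 1)*sinh(t) + C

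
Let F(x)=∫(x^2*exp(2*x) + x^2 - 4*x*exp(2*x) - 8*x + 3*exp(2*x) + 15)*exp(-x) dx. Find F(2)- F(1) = -4*E - exp(-2) + 4*exp(-1) + exp(2)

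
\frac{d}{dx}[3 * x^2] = 6*x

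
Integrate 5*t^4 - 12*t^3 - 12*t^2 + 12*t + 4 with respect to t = t^5 - 3*t^4 - 4*t^3 + 6*t^2 + 4*t + C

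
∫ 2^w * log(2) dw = 2^w + C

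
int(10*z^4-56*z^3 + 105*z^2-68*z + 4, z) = 2*z^5 - 14*z^4 + 35*z^3 - 34*z^2 + 4*z + C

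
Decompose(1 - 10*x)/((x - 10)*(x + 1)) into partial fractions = -1/(x + 1) - 9/(x - 10)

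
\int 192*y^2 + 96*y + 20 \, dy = 64*y^3 + 48*y^2 + 20*y + C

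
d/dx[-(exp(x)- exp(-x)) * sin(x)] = sqrt(2)*(-exp(2*x)*sin(x + pi/4) + cos(x + pi/4))*exp(-x)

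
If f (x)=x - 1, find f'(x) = 1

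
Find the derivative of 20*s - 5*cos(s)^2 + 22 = 5*sin(2*s) + 20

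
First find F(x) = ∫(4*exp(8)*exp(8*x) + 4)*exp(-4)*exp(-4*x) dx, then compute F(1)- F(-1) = -exp(-8) + exp(8)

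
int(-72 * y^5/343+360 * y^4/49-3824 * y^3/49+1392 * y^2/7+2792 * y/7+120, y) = -12*y^6/343 + 72*y^5/49 - 956*y^4/49 + 464*y^3/7 + 1396*y^2/7 + 120*y + C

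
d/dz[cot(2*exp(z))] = -2*exp(z)/sin(2*exp(z))^2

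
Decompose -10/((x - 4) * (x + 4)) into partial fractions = 5/(4*(x + 4)) - 5/(4*(x - 4))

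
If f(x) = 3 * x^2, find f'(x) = 6*x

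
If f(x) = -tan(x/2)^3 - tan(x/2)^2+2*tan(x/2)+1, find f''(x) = -3*tan(x/2)^5 - 3*tan(x/2)^4/2 - 7*tan(x/2)^3/2 - 2*tan(x/2)^2 - tan(x/2)/2 - 1/2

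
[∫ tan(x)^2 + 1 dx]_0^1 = tan(1)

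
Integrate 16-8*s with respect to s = -4*s^2 + 16*s + C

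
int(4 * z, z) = 2*z^2 + C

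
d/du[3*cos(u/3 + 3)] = -sin(u/3 + 3)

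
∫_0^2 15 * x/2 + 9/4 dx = 39/2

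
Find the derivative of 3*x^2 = 6*x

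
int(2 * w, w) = w^2 + C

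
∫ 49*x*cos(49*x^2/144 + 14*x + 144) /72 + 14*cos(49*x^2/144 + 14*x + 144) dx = sin((7*x + 144)^2/144) + C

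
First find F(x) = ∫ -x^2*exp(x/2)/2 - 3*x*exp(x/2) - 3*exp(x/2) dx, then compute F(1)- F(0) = 2 - 5*exp(1/2)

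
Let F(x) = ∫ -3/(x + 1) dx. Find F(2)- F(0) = -3*log(3)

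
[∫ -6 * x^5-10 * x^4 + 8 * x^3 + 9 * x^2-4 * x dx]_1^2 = -80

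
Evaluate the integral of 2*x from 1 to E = -1 + exp(2)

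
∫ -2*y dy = -y^2 + C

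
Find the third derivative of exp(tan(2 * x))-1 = 8*(tan(2*x)^6 + 6*tan(2*x)^5 + 9*tan(2*x)^4 + 12*tan(2*x)^3 + 11*tan(2*x)^2 + 6*tan(2*x) + 3)*exp(tan(2*x))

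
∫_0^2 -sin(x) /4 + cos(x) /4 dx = -1/4 + cos(2)/4 + sin(2)/4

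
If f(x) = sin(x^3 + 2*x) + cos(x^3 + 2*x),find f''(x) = -9*x^4*sin(x^3 + 2*x) - 9*x^4*cos(x^3 + 2*x) - 12*x^2*sin(x^3 + 2*x) - 12*x^2*cos(x^3 + 2*x) - 6*x*sin(x^3 + 2*x) + 6*x*cos(x^3 + 2*x) - 4*sin(x^3 + 2*x) - 4*cos(x^3 + 2*x)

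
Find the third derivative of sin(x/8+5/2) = -cos(x/8 + 5/2)/512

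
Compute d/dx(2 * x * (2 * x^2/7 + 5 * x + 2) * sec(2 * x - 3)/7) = 8*x^3*tan(2*x - 3)*sec(2*x - 3)/49 + 20*x^2*tan(2*x - 3)*sec(2*x - 3)/7 + 12*x^2*sec(2*x - 3)/49 + 8*x*tan(2*x - 3)*sec(2*x - 3)/7 + 20*x*sec(2*x - 3)/7 + 4*sec(2*x - 3)/7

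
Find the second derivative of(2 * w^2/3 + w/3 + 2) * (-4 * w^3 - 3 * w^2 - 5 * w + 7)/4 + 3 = -40*w^3/3 - 10*w^2 - 37*w/2 - 3/2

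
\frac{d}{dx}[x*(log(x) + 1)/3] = log(x)/3 + 2/3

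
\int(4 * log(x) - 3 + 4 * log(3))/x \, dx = (2*log(3*x) - 3)*log(3*x) + C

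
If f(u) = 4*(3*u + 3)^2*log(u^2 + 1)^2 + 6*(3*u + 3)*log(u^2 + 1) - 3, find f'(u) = (72*u^3*log(u^2 + 1)^2 + 144*u^3*log(u^2 + 1) + 72*u^2*log(u^2 + 1)^2 + 306*u^2*log(u^2 + 1) + 36*u^2 + 72*u*log(u^2 + 1)^2 + 144*u*log(u^2 + 1) + 36*u + 72*log(u^2 + 1)^2 + 18*log(u^2 + 1))/(u^2 + 1)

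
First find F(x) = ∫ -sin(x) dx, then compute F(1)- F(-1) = 0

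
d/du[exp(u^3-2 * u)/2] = 3*u^2*exp(u^3 - 2*u)/2 - exp(u^3 - 2*u)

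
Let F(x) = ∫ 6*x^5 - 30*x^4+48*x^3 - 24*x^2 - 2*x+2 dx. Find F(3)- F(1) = 24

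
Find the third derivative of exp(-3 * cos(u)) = 3*(9*sin(u)^2 + 9*cos(u) - 1)*exp(-3*cos(u))*sin(u)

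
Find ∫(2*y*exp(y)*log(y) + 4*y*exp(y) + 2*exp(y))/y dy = 2*(log(y) + 2)*exp(y) + C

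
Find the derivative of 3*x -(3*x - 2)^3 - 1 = -81*x^2 + 108*x - 33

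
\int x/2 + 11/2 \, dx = x^2/4 + 11*x/2 + C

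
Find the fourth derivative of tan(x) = 24*tan(x)^5 + 40*tan(x)^3 + 16*tan(x)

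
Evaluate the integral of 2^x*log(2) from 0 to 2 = 3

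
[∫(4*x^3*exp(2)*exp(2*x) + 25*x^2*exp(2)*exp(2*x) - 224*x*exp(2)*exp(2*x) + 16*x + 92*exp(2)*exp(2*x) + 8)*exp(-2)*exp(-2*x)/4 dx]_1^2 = -128/3 - 6*exp(-6) + 4*exp(-4)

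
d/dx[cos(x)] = -sin(x)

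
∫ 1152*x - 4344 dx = 576*x^2 - 4344*x + C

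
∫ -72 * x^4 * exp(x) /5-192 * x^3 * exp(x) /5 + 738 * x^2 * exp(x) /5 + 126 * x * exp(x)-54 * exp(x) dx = 6*x*(-12*x^3 + 16*x^2 + 75*x - 45)*exp(x)/5 + C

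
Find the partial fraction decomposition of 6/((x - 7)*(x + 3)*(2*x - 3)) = -8/(33*(2*x - 3)) + 1/(15*(x + 3)) + 3/(55*(x - 7))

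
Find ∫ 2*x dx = x^2 + C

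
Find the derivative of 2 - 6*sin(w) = -6*cos(w)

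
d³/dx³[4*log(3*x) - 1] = 8/x^3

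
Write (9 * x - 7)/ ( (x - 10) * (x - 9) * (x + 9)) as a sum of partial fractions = -44/(171*(x + 9)) - 37/(9*(x - 9)) + 83/(19*(x - 10))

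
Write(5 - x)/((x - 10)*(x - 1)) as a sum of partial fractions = -4/(9*(x - 1)) - 5/(9*(x - 10))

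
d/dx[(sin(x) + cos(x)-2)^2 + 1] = 2*cos(2*x) - 4*sqrt(2)*cos(x + pi/4)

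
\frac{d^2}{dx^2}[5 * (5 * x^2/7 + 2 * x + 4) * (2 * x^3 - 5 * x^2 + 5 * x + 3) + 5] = 1000*x^3/7 + 180*x^2/7 + 330*x/7 - 550/7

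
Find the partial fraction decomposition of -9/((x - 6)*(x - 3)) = 3/(x - 3) - 3/(x - 6)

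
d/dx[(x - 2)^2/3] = 2*x/3 - 4/3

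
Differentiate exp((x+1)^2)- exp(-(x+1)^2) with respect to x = (2*x*exp(2*x^2 + 4*x + 2) + 2*x + 2*exp(2*x^2 + 4*x + 2) + 2)*exp(-x^2 - 2*x - 1)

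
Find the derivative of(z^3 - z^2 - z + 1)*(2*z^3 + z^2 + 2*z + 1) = 12*z^5 - 5*z^4 - 4*z^3 - 4*z + 1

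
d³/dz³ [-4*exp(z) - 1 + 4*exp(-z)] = (-4*exp(2*z) - 4)*exp(-z)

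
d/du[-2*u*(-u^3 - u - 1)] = 8*u^3 + 4*u + 2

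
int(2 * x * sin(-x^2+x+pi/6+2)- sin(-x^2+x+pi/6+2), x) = cos(-x^2 + x + pi/6 + 2) + C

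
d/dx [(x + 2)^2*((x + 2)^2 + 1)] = 4*x^3 + 24*x^2 + 50*x + 36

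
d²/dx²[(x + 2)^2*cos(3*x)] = -9*x^2*cos(3*x) - 12*x*sin(3*x) - 36*x*cos(3*x) - 24*sin(3*x) - 34*cos(3*x)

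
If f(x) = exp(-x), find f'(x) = -exp(-x)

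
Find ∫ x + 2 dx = x^2/2 + 2*x + C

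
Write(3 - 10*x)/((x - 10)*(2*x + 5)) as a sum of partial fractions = -56/(25*(2*x + 5)) - 97/(25*(x - 10))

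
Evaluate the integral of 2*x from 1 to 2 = 3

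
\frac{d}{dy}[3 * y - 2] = 3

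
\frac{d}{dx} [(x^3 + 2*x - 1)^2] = 6*x^5 + 16*x^3 - 6*x^2 + 8*x - 4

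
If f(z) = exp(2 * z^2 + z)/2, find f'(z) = 2*z*exp(2*z^2 + z) + exp(2*z^2 + z)/2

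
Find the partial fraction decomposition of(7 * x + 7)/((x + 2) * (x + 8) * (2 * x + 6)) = -49/(60*(x + 8)) + 7/(5*(x + 3)) - 7/(12*(x + 2))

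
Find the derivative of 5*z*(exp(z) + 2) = 5*z*exp(z) + 5*exp(z) + 10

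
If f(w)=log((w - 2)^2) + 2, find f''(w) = -2/(w^2 - 4*w + 4)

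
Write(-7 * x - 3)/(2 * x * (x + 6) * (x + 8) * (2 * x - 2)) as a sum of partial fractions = -53/(576*(x + 8)) + 13/(112*(x + 6)) - 5/(126*(x - 1)) + 1/(64*x)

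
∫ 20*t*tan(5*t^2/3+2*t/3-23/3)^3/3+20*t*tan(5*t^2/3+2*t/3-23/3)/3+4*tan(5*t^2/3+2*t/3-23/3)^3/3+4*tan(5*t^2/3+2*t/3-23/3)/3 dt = tan(5*t^2/3 + 2*t/3 - 23/3)^2 + C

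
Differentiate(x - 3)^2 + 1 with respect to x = 2*x - 6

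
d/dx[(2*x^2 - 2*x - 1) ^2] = 16*x^3 - 24*x^2 + 4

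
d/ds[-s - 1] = -1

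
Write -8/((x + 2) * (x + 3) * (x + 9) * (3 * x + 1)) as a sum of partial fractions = -27/(130*(3*x + 1)) + 2/(273*(x + 9)) - 1/(6*(x + 3)) + 8/(35*(x + 2))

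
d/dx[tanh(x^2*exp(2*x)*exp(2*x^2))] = 2*x*(2*x^2 + x + 1)*exp(2*x)*exp(2*x^2)/cosh(x^2*exp(2*x)*exp(2*x^2))^2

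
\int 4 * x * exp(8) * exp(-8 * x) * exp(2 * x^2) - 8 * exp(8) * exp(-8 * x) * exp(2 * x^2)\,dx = exp(2*(x - 2)^2) + C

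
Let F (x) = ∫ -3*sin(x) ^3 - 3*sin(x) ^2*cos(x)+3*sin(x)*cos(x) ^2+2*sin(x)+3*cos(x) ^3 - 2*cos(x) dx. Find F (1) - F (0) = -2*sin(1) - 2*cos(1) + 1 + (cos(1) + sin(1))^3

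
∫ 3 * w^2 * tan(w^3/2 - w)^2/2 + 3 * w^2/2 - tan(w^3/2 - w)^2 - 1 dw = tan(w^3/2 - w) + C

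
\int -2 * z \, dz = -z^2 + C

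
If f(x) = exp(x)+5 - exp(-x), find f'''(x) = (exp(2*x) + 1)*exp(-x)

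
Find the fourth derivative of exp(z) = exp(z)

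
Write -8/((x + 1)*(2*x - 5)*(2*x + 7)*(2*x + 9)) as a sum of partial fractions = 4/(49*(2*x + 9)) - 2/(15*(2*x + 7)) - 2/(147*(2*x - 5)) + 8/(245*(x + 1))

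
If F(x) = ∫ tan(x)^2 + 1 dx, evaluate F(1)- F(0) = tan(1)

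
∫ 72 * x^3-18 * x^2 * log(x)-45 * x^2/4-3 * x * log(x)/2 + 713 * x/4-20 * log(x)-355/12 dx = (24*x^2 + 3*x + 80)*(9*x^2 - 3*x*log(x) - 2*x + 15)/12 + C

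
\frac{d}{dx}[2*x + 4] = 2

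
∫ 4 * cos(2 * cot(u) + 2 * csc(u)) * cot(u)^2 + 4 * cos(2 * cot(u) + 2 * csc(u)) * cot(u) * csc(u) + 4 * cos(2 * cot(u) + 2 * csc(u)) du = -2*sin(2*cot(u) + 2*csc(u)) + C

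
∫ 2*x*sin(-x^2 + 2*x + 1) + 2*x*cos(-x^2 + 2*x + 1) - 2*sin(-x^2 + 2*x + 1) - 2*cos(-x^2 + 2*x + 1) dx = sin((x - 1)^2 - 2) + cos((x - 1)^2 - 2) + C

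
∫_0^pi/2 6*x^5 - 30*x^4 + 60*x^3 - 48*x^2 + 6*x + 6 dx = -1 + ((-1 + pi/2)^3 + 2)^2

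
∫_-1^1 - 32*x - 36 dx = -72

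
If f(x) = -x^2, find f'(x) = -2*x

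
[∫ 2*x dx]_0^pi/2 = pi^2/4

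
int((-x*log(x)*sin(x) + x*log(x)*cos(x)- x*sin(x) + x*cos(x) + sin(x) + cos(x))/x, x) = sqrt(2)*(log(x) + 1)*sin(x + pi/4) + C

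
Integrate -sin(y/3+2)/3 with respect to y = cos(y/3 + 2) + C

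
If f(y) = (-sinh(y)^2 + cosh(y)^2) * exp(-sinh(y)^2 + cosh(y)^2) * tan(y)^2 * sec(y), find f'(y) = -E*(1 - 3/cos(y)^2)*sin(y)/cos(y)^2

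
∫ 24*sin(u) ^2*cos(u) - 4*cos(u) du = -4*sin(u)*cos(2*u) + C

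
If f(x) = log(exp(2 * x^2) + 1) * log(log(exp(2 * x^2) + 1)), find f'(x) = (4*x*exp(2*x^2)*log(log(exp(2*x^2) + 1)) + 4*x*exp(2*x^2))/(exp(2*x^2) + 1)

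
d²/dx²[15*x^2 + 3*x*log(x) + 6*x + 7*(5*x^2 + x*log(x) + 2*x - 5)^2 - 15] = (2100*x^3 + 420*x^2*log(x) + 1190*x^2 + 14*x*log(x)^2 + 98*x*log(x) - 516*x - 67)/x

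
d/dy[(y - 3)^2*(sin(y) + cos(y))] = -y^2*sin(y) + y^2*cos(y) + 8*y*sin(y) - 4*y*cos(y) - 15*sin(y) + 3*cos(y)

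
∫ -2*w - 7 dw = -w^2 - 7*w + C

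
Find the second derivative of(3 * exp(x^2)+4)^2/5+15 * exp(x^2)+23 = 144*x^2*exp(2*x^2)/5 + 396*x^2*exp(x^2)/5 + 36*exp(2*x^2)/5 + 198*exp(x^2)/5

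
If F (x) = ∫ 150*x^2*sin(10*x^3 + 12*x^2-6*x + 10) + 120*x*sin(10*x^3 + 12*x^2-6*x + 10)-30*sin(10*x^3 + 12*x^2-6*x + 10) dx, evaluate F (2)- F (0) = -5*cos(126) + 5*cos(10)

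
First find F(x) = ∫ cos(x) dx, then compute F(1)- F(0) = sin(1)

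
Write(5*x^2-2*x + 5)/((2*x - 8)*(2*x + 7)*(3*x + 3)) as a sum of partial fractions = 293/(450*(2*x + 7)) - 2/(25*(x + 1)) + 77/(450*(x - 4))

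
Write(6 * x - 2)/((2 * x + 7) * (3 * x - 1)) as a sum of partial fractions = 2/(2*x + 7)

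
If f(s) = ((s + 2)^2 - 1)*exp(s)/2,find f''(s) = s^2*exp(s)/2 + 4*s*exp(s) + 13*exp(s)/2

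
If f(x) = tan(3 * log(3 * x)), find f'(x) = (3*tan(3*log(x) + 3*log(3))^2 + 3)/x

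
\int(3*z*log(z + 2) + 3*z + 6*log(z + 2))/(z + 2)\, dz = 3*z*log(z + 2) + C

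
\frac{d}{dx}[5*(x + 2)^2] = 10*x + 20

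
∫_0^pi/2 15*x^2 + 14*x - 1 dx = 3 + (-3 + 5*pi/2)*(1 + pi/2)^2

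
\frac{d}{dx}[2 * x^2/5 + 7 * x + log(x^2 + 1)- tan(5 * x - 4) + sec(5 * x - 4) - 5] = (4*x^3 - 25*x^2*tan(5*x - 4)^2 + 25*x^2*tan(5*x - 4)*sec(5*x - 4) + 10*x^2 + 14*x - 25*tan(5*x - 4)^2 + 25*tan(5*x - 4)*sec(5*x - 4) + 10)/(5*x^2 + 5)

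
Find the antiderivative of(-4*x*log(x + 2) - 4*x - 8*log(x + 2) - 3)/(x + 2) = -(4*x + 3)*log(x + 2) + C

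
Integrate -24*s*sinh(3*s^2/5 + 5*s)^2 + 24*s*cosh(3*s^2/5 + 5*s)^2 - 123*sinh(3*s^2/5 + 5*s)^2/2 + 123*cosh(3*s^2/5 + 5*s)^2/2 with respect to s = 12*s^2 + 123*s/2 + C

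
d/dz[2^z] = 2^z*log(2)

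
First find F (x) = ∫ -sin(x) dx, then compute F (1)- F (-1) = 0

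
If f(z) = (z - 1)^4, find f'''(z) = 24*z - 24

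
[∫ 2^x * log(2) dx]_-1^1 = 3/2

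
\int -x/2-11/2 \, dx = -x^2/4 - 11*x/2 + C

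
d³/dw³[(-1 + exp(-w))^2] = (2*exp(w) - 8)*exp(-2*w)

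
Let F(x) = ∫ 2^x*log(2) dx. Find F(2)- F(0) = 3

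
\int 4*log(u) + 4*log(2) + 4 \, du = 4*u*log(2*u) + C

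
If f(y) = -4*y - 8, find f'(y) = -4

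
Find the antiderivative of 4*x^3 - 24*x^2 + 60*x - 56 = x^4 - 8*x^3 + 30*x^2 - 56*x + C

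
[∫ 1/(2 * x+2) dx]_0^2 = log(3)/2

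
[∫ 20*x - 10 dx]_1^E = -10*E + 10*exp(2)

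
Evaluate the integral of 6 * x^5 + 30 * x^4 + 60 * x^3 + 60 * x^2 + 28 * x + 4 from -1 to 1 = 60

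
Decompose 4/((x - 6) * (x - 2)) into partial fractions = -1/(x - 2) + 1/(x - 6)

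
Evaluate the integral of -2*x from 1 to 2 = -3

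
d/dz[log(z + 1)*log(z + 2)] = (z*log(z + 1) + z*log(z + 2) + log(z + 1) + 2*log(z + 2))/(z^2 + 3*z + 2)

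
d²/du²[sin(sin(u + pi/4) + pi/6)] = -sin(u + pi/4)*cos(sin(u + pi/4) + pi/6) - sin(sin(u + pi/4) + pi/6)*cos(u + pi/4)^2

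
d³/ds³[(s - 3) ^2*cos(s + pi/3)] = s^2*sin(s + pi/3) - 6*sqrt(2)*s*cos(s + pi/12) + 3*sin(s + pi/3) + 18*cos(s + pi/3)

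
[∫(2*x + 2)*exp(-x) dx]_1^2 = -8*exp(-2) + 6*exp(-1)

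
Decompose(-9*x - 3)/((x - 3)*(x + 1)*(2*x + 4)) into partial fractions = 3/(2*(x + 2)) - 3/(4*(x + 1)) - 3/(4*(x - 3))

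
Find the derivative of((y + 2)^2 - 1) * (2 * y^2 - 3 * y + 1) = 8*y^3 + 15*y^2 - 10*y - 5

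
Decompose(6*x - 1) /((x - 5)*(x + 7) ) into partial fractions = 43/(12*(x + 7)) + 29/(12*(x - 5))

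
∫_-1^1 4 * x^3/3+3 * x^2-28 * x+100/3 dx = 206/3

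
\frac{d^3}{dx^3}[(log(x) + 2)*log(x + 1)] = (2*x^3*log(x) + 2*x^3*log(x + 1) - 2*x^3 + 6*x^2*log(x + 1) - 9*x^2 + 6*x*log(x + 1) - 3*x + 2*log(x + 1))/(x^6 + 3*x^5 + 3*x^4 + x^3)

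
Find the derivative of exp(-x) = -exp(-x)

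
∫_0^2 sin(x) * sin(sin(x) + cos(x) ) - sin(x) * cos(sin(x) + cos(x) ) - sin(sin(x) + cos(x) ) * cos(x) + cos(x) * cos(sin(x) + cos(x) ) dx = sqrt(2)*(-sin(pi/4 + 1) + sin(sqrt(2)*sin(pi/4 + 2) + pi/4))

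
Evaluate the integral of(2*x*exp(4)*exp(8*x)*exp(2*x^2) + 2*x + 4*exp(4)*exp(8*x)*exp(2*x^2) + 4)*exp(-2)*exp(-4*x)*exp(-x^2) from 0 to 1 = -exp(2) - exp(-7) + exp(-2) + exp(7)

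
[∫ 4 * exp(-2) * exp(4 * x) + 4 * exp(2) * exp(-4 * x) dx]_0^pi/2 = -exp(-2) - exp(2 - 2*pi) + exp(2) + exp(-2 + 2*pi)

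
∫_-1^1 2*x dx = 0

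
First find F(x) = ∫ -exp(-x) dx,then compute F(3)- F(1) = -exp(-1) + exp(-3)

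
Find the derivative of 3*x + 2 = 3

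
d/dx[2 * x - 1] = 2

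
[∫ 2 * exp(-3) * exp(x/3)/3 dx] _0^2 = -2*exp(-3) + 2*exp(-7/3)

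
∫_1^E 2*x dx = -1 + exp(2)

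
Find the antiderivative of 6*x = 3*x^2 + C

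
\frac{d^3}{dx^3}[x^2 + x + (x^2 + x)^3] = 120*x^3 + 180*x^2 + 72*x + 6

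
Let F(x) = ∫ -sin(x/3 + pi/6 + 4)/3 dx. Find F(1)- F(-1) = cos((pi + 26)/6) - cos((pi + 22)/6)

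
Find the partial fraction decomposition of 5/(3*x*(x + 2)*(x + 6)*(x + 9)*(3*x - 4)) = 27/(5456*(3*x - 4)) + 5/(17577*(x + 9)) - 5/(4752*(x + 6)) + 1/(336*(x + 2)) - 5/(1296*x)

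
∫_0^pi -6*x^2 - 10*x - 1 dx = (-pi - 2)*(-1 + pi + 2*pi^2) - 2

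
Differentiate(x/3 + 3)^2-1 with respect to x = 2*x/9 + 2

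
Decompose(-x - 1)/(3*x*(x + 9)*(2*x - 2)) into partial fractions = 2/(135*(x + 9)) - 1/(30*(x - 1)) + 1/(54*x)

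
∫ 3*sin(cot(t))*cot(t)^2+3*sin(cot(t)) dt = 3*cos(cot(t)) + C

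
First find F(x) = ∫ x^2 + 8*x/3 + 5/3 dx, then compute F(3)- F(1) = 68/3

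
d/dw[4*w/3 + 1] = 4/3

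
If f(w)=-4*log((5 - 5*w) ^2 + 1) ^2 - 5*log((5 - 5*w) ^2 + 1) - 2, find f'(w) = (-400*w*log(25*w^2 - 50*w + 26) - 250*w + 400*log(25*w^2 - 50*w + 26) + 250)/(25*w^2 - 50*w + 26)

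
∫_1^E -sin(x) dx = cos(E) - cos(1)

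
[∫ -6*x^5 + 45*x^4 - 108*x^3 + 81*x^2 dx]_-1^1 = 72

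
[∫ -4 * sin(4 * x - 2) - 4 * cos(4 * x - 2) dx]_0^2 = -sin(2) - sin(6) - cos(2) + cos(6)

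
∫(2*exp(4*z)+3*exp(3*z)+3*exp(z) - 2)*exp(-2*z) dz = 6*sinh(z) + 2*cosh(2*z) + C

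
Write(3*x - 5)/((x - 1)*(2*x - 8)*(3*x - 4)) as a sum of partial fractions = 9/(16*(3*x - 4)) - 1/(3*(x - 1)) + 7/(48*(x - 4))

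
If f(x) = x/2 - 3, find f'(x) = 1/2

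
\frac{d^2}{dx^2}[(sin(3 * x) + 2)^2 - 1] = -36*sin(3*x) + 18*cos(6*x)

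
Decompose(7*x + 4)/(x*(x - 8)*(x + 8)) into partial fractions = -13/(32*(x + 8)) + 15/(32*(x - 8)) - 1/(16*x)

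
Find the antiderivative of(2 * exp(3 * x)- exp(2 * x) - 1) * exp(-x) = 2*(exp(x) - 1)*sinh(x) + C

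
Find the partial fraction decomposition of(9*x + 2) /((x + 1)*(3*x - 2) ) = 24/(5*(3*x - 2)) + 7/(5*(x + 1))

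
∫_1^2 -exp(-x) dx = -exp(-1) + exp(-2)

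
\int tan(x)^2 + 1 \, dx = tan(x) + C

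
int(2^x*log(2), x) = 2^x + C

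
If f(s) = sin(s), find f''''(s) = sin(s)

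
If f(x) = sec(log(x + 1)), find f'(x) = tan(log(x + 1))*sec(log(x + 1))/(x + 1)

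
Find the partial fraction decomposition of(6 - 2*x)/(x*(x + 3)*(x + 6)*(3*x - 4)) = 45/(572*(3*x - 4)) - 1/(22*(x + 6)) + 4/(39*(x + 3)) - 1/(12*x)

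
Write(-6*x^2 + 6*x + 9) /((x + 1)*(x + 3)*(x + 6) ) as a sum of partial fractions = -81/(5*(x + 6)) + 21/(2*(x + 3)) - 3/(10*(x + 1))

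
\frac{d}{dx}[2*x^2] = 4*x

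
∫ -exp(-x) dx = exp(-x) + C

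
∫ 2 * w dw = w^2 + C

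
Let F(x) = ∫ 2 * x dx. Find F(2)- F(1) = 3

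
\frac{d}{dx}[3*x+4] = 3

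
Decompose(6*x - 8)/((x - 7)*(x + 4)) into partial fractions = 32/(11*(x + 4)) + 34/(11*(x - 7))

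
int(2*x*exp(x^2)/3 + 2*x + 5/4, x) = x^2 + 5*x/4 + exp(x^2)/3 + C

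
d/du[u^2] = 2*u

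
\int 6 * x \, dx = 3*x^2 + C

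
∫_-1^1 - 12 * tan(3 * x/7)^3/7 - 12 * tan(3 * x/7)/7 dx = 0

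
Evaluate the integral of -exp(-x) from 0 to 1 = -1 + exp(-1)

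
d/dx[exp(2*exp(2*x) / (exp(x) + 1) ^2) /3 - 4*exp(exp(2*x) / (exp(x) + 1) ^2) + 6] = (-24*exp(2*x + exp(2*x)/(exp(2*x) + 2*exp(x) + 1)) + 4*exp(2*x + 2*exp(2*x)/(exp(2*x) + 2*exp(x) + 1)))/(3*exp(3*x) + 9*exp(2*x) + 9*exp(x) + 3)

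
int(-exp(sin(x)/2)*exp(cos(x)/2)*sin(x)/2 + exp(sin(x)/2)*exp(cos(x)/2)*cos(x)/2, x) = exp(sqrt(2)*sin(x + pi/4)/2) + C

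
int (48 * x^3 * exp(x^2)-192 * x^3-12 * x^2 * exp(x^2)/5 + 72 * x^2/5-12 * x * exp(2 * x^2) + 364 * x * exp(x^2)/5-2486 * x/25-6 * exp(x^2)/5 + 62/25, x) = -8*x^2/5 + 2*x/25 - 3*(20*x^2 - x - 5*exp(x^2) + 10)^2/25 + 2*exp(x^2)/5 + C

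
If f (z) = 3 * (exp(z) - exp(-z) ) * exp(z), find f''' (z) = 24*exp(2*z)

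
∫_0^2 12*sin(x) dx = 12 - 12*cos(2)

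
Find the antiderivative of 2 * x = x^2 + C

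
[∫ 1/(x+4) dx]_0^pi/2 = -log(4) + log(pi/2 + 4)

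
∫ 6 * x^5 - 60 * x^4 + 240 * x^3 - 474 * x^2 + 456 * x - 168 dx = x^6 - 12*x^5 + 60*x^4 - 158*x^3 + 228*x^2 - 168*x + C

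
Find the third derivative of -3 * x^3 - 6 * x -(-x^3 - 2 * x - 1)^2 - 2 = -120*x^3 - 96*x - 30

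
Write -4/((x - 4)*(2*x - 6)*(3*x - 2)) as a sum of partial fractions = -9/(35*(3*x - 2)) + 2/(7*(x - 3)) - 1/(5*(x - 4))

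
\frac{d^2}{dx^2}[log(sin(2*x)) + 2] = -4/sin(2*x)^2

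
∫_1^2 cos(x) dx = -sin(1) + sin(2)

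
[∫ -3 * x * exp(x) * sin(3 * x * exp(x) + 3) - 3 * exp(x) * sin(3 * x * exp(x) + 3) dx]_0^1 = cos(3 + 3*E) - cos(3)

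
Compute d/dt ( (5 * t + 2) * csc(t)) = -5*t*cot(t)*csc(t) - 2*cot(t)*csc(t) + 5*csc(t)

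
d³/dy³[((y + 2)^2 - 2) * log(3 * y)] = (2*y^2 - 4*y + 4)/y^3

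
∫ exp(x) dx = exp(x) + C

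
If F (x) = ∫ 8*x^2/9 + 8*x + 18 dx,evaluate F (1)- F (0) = 602/27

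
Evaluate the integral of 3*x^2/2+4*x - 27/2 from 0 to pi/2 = -20 + (pi/4 + 4)*((-2 + pi/2)^2 + 1)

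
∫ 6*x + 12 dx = 3*x^2 + 12*x + C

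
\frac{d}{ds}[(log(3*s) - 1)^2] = (2*log(s) - 2 + 2*log(3))/s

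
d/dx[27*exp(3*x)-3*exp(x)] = 81*exp(3*x) - 3*exp(x)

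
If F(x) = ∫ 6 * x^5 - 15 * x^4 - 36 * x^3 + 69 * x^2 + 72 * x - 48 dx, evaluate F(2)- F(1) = 56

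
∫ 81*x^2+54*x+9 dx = 27*x^3 + 27*x^2 + 9*x + C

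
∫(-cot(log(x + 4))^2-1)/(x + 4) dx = cot(log(x + 4)) + C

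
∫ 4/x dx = 4*log(3*x) + C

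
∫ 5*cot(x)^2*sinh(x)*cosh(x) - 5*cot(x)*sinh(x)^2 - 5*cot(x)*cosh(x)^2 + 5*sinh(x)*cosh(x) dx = -5*cot(x)*sinh(2*x)/2 + C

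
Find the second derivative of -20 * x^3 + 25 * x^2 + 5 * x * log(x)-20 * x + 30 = (-120*x^2 + 50*x + 5)/x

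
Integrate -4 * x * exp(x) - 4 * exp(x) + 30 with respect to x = 2*x*(15 - 2*exp(x)) + C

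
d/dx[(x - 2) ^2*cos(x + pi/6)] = -x^2*sin(x + pi/6) + 4*x*sin(x + pi/6) + 2*x*cos(x + pi/6) - 4*sin(x + pi/6) - 4*cos(x + pi/6)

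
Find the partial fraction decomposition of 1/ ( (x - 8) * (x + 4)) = -1/(12*(x + 4)) + 1/(12*(x - 8))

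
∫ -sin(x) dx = cos(x) + C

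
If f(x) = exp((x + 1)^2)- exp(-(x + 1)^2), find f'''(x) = (8*x^3*exp(2*x^2 + 4*x + 2) + 8*x^3 + 24*x^2*exp(2*x^2 + 4*x + 2) + 24*x^2 + 36*x*exp(2*x^2 + 4*x + 2) + 12*x + 20*exp(2*x^2 + 4*x + 2) - 4)*exp(-x^2 - 2*x - 1)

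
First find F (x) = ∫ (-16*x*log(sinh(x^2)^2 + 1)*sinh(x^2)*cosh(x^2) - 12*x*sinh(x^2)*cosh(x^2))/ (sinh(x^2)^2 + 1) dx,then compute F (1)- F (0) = -(2*log(cosh(1)^2) + 3)*log(cosh(1)^2)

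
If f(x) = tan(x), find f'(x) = cos(x)^(-2)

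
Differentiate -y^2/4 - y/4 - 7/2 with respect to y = -y/2 - 1/4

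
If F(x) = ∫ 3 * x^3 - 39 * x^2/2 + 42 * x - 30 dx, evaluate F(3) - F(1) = -1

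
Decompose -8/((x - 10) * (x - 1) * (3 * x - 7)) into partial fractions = 18/(23*(3*x - 7)) - 2/(9*(x - 1)) - 8/(207*(x - 10))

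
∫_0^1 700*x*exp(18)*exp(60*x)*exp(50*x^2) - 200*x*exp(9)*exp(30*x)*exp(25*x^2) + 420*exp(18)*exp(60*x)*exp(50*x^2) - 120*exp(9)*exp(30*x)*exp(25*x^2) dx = -4*exp(64) - 7*exp(18) + 4*exp(9) + 7*exp(128)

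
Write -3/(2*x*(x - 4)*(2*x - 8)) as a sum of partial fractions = 3/(64*(x - 4)) - 3/(16*(x - 4)^2) - 3/(64*x)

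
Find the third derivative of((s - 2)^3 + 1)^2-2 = 120*s^3 - 720*s^2 + 1440*s - 948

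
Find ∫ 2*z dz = z^2 + C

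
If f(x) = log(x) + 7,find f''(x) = -1/x^2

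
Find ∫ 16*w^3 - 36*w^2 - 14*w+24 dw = 4*w^4 - 12*w^3 - 7*w^2 + 24*w + C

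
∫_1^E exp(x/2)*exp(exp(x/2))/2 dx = -exp(exp(1/2)) + exp(exp(E/2))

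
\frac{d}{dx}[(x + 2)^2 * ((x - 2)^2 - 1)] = 4*x^3 - 18*x - 4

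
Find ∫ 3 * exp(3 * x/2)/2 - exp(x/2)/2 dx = (exp(x) - 1)*exp(x/2) + C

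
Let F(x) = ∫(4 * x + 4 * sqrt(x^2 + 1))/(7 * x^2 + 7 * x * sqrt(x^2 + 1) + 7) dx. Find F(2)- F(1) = -4*log(1 + sqrt(2))/7 + 4*log(2 + sqrt(5))/7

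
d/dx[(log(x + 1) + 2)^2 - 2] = (2*log(x + 1) + 4)/(x + 1)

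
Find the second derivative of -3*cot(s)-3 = -6*cos(s)/sin(s)^3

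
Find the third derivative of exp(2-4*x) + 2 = -64*exp(2 - 4*x)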